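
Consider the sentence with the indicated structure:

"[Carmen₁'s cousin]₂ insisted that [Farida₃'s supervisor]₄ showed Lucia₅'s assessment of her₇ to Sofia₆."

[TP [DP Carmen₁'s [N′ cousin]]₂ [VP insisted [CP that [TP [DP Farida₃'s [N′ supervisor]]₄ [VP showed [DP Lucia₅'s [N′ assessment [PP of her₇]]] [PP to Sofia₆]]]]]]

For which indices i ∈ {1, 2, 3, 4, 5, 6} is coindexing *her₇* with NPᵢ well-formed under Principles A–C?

{1, 2, 3, 4, 6}

*her* is a pronoun, so Principle B applies: it must be free in its binding domain.
Binding domain of *her₇*: the possessed DP, whose subject is Lucia₅.
*Carmen₁* and the pronoun do not c-command one another → neither Principle B nor Principle C is at stake; coindexation permitted.
*[Carmen₁'s cousin]₂* c-commands the pronoun but from outside its binding domain, and is not c-commanded by it → coindexation permitted.
*Farida₃* and the pronoun do not c-command one another → neither Principle B nor Principle C is at stake; coindexation permitted.
*[Farida₃'s supervisor]₄* c-commands the pronoun but from outside its binding domain, and is not c-commanded by it → coindexation permitted.
*Lucia₅* c-commands the pronoun within its binding domain → coindexation would violate Principle B.
*Sofia₆* and the pronoun do not c-command one another → neither Principle B nor Principle C is at stake; coindexation permitted.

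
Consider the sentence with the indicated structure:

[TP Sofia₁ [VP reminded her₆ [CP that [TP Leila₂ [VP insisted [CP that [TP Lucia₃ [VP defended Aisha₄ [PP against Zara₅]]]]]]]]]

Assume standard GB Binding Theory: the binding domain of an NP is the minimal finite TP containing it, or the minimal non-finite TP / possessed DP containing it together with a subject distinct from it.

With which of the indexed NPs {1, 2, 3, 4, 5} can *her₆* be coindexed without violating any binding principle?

*her* is a pronoun, so Principle B applies: it must be free in its binding domain.
Binding domain of *her₆*: the matrix TP, whose subject is Sofia₁.
*Sofia₁* c-commands the pronoun within its binding domain → coindexation would violate Principle B.
*Leila₂*: the pronoun c-commands this R-expression → coindexation would violate Principle C on *Leila₂*.
*Lucia₃*: the pronoun c-commands this R-expression → coindexation would violate Principle C on *Lucia₃*.
*Aisha₄*: the pronoun c-commands this R-expression → coindexation would violate Principle C on *Aisha₄*.
*Zara₅*: the pronoun c-commands this R-expression → coindexation would violate Principle C on *Zara₅*.

none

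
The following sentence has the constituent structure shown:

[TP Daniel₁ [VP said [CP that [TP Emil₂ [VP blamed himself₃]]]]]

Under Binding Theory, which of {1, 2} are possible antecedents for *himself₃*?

*himself* is an anaphor, so Principle A applies: it must be bound in its binding domain.
Binding domain of *himself₃*: the embedded TP, whose subject is Emil₂.
*Daniel₁* c-commands the anaphor but is outside its binding domain → cannot satisfy Principle A.
*Emil₂* c-commands the anaphor within its binding domain → licit binder.

{2}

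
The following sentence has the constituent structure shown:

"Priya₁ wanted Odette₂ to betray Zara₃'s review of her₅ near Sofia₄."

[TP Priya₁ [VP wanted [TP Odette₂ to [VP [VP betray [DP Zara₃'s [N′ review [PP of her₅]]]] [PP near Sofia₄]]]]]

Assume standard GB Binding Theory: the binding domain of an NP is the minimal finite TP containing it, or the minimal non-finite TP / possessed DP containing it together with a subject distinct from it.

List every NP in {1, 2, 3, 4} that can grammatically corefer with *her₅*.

*her* is a pronoun, so Principle B applies: it must be free in its binding domain.
Binding domain of *her₅*: the possessed DP, whose subject is Zara₃.
*Priya₁* c-commands the pronoun but from outside its binding domain, and is not c-commanded by it → coindexation permitted.
*Odette₂* c-commands the pronoun but from outside its binding domain, and is not c-commanded by it → coindexation permitted.
*Zara₃* c-commands the pronoun within its binding domain → coindexation would violate Principle B.
*Sofia₄* and the pronoun do not c-command one another → neither Principle B nor Principle C is at stake; coindexation permitted.

{1, 2, 4}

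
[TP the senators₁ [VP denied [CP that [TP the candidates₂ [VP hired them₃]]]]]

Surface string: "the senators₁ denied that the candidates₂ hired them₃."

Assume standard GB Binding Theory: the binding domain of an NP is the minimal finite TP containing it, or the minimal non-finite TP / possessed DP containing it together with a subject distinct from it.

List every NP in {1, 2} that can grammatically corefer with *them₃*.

*them* is a pronoun, so Principle B applies: it must be free in its binding domain.
Binding domain of *them₃*: the embedded TP, whose subject is the candidates₂.
*the senators₁* c-commands the pronoun but from outside its binding domain, and is not c-commanded by it → coindexation permitted.
*the candidates₂* c-commands the pronoun within its binding domain → coindexation would violate Principle B.

{1}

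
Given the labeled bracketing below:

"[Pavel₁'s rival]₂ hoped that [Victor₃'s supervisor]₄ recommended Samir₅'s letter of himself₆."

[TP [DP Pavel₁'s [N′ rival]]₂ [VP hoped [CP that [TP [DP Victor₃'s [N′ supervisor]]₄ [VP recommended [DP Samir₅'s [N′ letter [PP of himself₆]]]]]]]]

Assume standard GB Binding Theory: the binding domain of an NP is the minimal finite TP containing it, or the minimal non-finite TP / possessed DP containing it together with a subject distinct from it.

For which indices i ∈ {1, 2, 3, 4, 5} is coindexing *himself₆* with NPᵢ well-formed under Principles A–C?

{5}

*himself* is an anaphor, so Principle A applies: it must be bound in its binding domain.
Binding domain of *himself₆*: the possessed DP, whose subject is Samir₅.
*Pavel₁* does not c-command the anaphor → cannot bind it.
*[Pavel₁'s rival]₂* c-commands the anaphor but is outside its binding domain → cannot satisfy Principle A.
*Victor₃* does not c-command the anaphor → cannot bind it.
*[Victor₃'s supervisor]₄* c-commands the anaphor but is outside its binding domain → cannot satisfy Principle A.
*Samir₅* c-commands the anaphor within its binding domain → licit binder.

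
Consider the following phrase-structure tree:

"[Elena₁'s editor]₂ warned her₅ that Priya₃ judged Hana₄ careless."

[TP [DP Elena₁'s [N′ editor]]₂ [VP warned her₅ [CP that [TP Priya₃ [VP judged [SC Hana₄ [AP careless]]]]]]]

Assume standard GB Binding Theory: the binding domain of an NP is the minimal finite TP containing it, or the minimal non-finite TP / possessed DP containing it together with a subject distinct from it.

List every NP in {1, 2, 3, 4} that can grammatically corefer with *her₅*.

{1}

*her* is a pronoun, so Principle B applies: it must be free in its binding domain.
Binding domain of *her₅*: the matrix TP, whose subject is [Elena₁'s editor]₂.
*Elena₁* and the pronoun do not c-command one another → neither Principle B nor Principle C is at stake; coindexation permitted.
*[Elena₁'s editor]₂* c-commands the pronoun within its binding domain → coindexation would violate Principle B.
*Priya₃*: the pronoun c-commands this R-expression → coindexation would violate Principle C on *Priya₃*.
*Hana₄*: the pronoun c-commands this R-expression → coindexation would violate Principle C on *Hana₄*.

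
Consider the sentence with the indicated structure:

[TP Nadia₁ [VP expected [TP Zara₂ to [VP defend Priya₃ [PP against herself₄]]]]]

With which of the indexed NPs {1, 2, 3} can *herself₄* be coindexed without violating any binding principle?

{2, 3}

*herself* is an anaphor, so Principle A applies: it must be bound in its binding domain.
Binding domain of *herself₄*: the embedded TP, whose subject is Zara₂.
*Nadia₁* c-commands the anaphor but is outside its binding domain → cannot satisfy Principle A.
*Zara₂* c-commands the anaphor within its binding domain → licit binder.
*Priya₃* c-commands the anaphor within its binding domain → licit binder.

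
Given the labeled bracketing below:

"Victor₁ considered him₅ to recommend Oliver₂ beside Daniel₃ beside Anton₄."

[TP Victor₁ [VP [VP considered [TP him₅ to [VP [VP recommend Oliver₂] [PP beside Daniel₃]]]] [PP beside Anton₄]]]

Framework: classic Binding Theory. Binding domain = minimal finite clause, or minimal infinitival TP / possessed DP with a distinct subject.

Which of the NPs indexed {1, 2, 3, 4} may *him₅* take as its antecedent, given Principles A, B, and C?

{4}

*him* is a pronoun, so Principle B applies: it must be free in its binding domain.
Binding domain of *him₅*: the matrix TP, whose subject is Victor₁.
*Victor₁* c-commands the pronoun within its binding domain → coindexation would violate Principle B.
*Oliver₂*: the pronoun c-commands this R-expression → coindexation would violate Principle C on *Oliver₂*.
*Daniel₃*: the pronoun c-commands this R-expression → coindexation would violate Principle C on *Daniel₃*.
*Anton₄* and the pronoun do not c-command one another → neither Principle B nor Principle C is at stake; coindexation permitted.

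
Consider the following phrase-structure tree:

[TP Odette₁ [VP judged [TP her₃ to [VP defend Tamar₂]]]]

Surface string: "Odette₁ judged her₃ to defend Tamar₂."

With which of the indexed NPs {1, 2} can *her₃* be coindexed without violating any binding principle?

*her* is a pronoun, so Principle B applies: it must be free in its binding domain.
Binding domain of *her₃*: the matrix TP, whose subject is Odette₁.
*Odette₁* c-commands the pronoun within its binding domain → coindexation would violate Principle B.
*Tamar₂*: the pronoun c-commands this R-expression → coindexation would violate Principle C on *Tamar₂*.

none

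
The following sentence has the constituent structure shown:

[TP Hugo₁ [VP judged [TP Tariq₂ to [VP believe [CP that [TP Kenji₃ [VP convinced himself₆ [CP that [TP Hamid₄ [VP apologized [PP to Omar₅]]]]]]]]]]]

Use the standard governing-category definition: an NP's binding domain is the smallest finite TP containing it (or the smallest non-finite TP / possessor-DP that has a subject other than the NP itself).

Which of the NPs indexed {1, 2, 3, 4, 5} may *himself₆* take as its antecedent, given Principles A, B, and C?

{3}

*himself* is an anaphor, so Principle A applies: it must be bound in its binding domain.
Binding domain of *himself₆*: the embedded TP, whose subject is Kenji₃.
*Hugo₁* c-commands the anaphor but is outside its binding domain → cannot satisfy Principle A.
*Tariq₂* c-commands the anaphor but is outside its binding domain → cannot satisfy Principle A.
*Kenji₃* c-commands the anaphor within its binding domain → licit binder.
*Hamid₄* does not c-command the anaphor → cannot bind it.
*Omar₅* does not c-command the anaphor → cannot bind it.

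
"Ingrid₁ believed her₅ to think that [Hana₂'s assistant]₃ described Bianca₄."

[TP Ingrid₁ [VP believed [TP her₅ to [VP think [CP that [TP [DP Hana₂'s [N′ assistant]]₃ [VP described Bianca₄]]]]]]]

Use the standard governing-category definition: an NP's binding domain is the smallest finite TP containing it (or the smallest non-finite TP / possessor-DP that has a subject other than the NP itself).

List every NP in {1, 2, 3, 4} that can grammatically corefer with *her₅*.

*her* is a pronoun, so Principle B applies: it must be free in its binding domain.
Binding domain of *her₅*: the matrix TP, whose subject is Ingrid₁.
*Ingrid₁* c-commands the pronoun within its binding domain → coindexation would violate Principle B.
*Hana₂*: the pronoun c-commands this R-expression → coindexation would violate Principle C on *Hana₂*.
*[Hana₂'s assistant]₃*: the pronoun c-commands this R-expression → coindexation would violate Principle C on *[Hana₂'s assistant]₃*.
*Bianca₄*: the pronoun c-commands this R-expression → coindexation would violate Principle C on *Bianca₄*.

none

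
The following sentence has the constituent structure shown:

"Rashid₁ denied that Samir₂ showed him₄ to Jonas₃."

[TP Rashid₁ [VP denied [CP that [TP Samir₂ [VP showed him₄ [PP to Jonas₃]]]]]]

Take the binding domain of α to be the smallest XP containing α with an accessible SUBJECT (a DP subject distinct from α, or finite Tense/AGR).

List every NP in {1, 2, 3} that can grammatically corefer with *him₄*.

{1}

*him* is a pronoun, so Principle B applies: it must be free in its binding domain.
Binding domain of *him₄*: the embedded TP, whose subject is Samir₂.
*Rashid₁* c-commands the pronoun but from outside its binding domain, and is not c-commanded by it → coindexation permitted.
*Samir₂* c-commands the pronoun within its binding domain → coindexation would violate Principle B.
*Jonas₃*: the pronoun c-commands this R-expression → coindexation would violate Principle C on *Jonas₃*.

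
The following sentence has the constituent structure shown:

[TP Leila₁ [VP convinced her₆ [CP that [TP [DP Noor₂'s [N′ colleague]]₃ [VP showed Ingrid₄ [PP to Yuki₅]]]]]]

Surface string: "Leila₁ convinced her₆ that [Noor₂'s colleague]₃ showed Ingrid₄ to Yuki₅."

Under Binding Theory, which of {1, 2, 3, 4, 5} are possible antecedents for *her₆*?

*her* is a pronoun, so Principle B applies: it must be free in its binding domain.
Binding domain of *her₆*: the matrix TP, whose subject is Leila₁.
*Leila₁* c-commands the pronoun within its binding domain → coindexation would violate Principle B.
*Noor₂*: the pronoun c-commands this R-expression → coindexation would violate Principle C on *Noor₂*.
*[Noor₂'s colleague]₃*: the pronoun c-commands this R-expression → coindexation would violate Principle C on *[Noor₂'s colleague]₃*.
*Ingrid₄*: the pronoun c-commands this R-expression → coindexation would violate Principle C on *Ingrid₄*.
*Yuki₅*: the pronoun c-commands this R-expression → coindexation would violate Principle C on *Yuki₅*.

none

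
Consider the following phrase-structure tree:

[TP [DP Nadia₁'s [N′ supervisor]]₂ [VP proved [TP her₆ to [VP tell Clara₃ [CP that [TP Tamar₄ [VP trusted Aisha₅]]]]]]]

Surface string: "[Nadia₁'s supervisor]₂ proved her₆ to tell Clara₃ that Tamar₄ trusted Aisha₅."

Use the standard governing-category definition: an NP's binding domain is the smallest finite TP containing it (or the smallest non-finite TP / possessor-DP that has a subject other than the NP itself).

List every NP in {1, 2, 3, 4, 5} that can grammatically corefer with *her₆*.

*her* is a pronoun, so Principle B applies: it must be free in its binding domain.
Binding domain of *her₆*: the matrix TP, whose subject is [Nadia₁'s supervisor]₂.
*Nadia₁* and the pronoun do not c-command one another → neither Principle B nor Principle C is at stake; coindexation permitted.
*[Nadia₁'s supervisor]₂* c-commands the pronoun within its binding domain → coindexation would violate Principle B.
*Clara₃*: the pronoun c-commands this R-expression → coindexation would violate Principle C on *Clara₃*.
*Tamar₄*: the pronoun c-commands this R-expression → coindexation would violate Principle C on *Tamar₄*.
*Aisha₅*: the pronoun c-commands this R-expression → coindexation would violate Principle C on *Aisha₅*.

{1}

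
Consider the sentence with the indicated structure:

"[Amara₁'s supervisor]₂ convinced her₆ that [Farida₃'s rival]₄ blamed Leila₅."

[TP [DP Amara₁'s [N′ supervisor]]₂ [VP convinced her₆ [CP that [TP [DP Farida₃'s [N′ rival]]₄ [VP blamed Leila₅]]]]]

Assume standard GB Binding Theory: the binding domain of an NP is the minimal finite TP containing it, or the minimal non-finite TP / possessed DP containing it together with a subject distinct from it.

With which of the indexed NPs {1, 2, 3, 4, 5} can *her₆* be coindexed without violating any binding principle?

*her* is a pronoun, so Principle B applies: it must be free in its binding domain.
Binding domain of *her₆*: the matrix TP, whose subject is [Amara₁'s supervisor]₂.
*Amara₁* and the pronoun do not c-command one another → neither Principle B nor Principle C is at stake; coindexation permitted.
*[Amara₁'s supervisor]₂* c-commands the pronoun within its binding domain → coindexation would violate Principle B.
*Farida₃*: the pronoun c-commands this R-expression → coindexation would violate Principle C on *Farida₃*.
*[Farida₃'s rival]₄*: the pronoun c-commands this R-expression → coindexation would violate Principle C on *[Farida₃'s rival]₄*.
*Leila₅*: the pronoun c-commands this R-expression → coindexation would violate Principle C on *Leila₅*.

{1}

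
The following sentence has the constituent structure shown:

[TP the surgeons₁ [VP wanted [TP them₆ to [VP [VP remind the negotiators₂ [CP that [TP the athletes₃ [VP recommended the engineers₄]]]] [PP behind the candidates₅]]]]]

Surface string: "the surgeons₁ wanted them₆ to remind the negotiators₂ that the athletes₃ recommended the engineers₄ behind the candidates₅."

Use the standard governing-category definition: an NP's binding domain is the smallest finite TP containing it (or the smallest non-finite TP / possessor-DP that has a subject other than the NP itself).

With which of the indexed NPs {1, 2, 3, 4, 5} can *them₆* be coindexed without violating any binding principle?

none

*them* is a pronoun, so Principle B applies: it must be free in its binding domain.
Binding domain of *them₆*: the matrix TP, whose subject is the surgeons₁.
*the surgeons₁* c-commands the pronoun within its binding domain → coindexation would violate Principle B.
*the negotiators₂*: the pronoun c-commands this R-expression → coindexation would violate Principle C on *the negotiators₂*.
*the athletes₃*: the pronoun c-commands this R-expression → coindexation would violate Principle C on *the athletes₃*.
*the engineers₄*: the pronoun c-commands this R-expression → coindexation would violate Principle C on *the engineers₄*.
*the candidates₅*: the pronoun c-commands this R-expression → coindexation would violate Principle C on *the candidates₅*.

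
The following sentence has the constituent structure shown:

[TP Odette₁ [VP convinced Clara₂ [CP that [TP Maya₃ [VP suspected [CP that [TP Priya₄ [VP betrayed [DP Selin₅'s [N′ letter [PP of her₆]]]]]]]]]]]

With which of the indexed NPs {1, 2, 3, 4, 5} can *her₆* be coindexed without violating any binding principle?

*her* is a pronoun, so Principle B applies: it must be free in its binding domain.
Binding domain of *her₆*: the possessed DP, whose subject is Selin₅.
*Odette₁* c-commands the pronoun but from outside its binding domain, and is not c-commanded by it → coindexation permitted.
*Clara₂* c-commands the pronoun but from outside its binding domain, and is not c-commanded by it → coindexation permitted.
*Maya₃* c-commands the pronoun but from outside its binding domain, and is not c-commanded by it → coindexation permitted.
*Priya₄* c-commands the pronoun but from outside its binding domain, and is not c-commanded by it → coindexation permitted.
*Selin₅* c-commands the pronoun within its binding domain → coindexation would violate Principle B.

{1, 2, 3, 4}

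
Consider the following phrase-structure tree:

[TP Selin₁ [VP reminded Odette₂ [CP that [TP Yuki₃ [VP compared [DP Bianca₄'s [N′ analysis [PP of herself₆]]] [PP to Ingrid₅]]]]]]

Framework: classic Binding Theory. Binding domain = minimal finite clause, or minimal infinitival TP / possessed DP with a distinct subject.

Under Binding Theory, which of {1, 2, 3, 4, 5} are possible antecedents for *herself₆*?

{4}

*herself* is an anaphor, so Principle A applies: it must be bound in its binding domain.
Binding domain of *herself₆*: the possessed DP, whose subject is Bianca₄.
*Selin₁* c-commands the anaphor but is outside its binding domain → cannot satisfy Principle A.
*Odette₂* c-commands the anaphor but is outside its binding domain → cannot satisfy Principle A.
*Yuki₃* c-commands the anaphor but is outside its binding domain → cannot satisfy Principle A.
*Bianca₄* c-commands the anaphor within its binding domain → licit binder.
*Ingrid₅* does not c-command the anaphor → cannot bind it.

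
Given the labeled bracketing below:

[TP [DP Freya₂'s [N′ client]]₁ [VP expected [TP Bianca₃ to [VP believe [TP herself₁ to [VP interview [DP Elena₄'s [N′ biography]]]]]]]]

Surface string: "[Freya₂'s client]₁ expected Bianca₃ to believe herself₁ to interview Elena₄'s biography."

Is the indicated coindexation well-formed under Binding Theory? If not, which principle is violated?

The two coindexed NPs are *[Freya₂'s client]₁* and *herself₁*.
*herself₁* is an anaphor. Principle A requires it to be bound within its binding domain — the embedded TP, whose subject is Bianca₃.
Within that domain it is c-commanded by *Bianca₃*, which does not share its index.
*[Freya₂'s client]₁* does c-command the anaphor, but from outside its binding domain.
The anaphor is unbound in its domain → Principle A violation.

Principle A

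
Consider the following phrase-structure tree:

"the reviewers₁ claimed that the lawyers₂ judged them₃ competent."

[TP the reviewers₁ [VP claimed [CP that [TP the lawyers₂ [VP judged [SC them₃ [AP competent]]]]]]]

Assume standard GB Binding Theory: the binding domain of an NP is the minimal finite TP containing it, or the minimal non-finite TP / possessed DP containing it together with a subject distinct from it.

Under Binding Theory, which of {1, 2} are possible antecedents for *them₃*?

{1}

*them* is a pronoun, so Principle B applies: it must be free in its binding domain.
Binding domain of *them₃*: the embedded TP, whose subject is the lawyers₂.
*the reviewers₁* c-commands the pronoun but from outside its binding domain, and is not c-commanded by it → coindexation permitted.
*the lawyers₂* c-commands the pronoun within its binding domain → coindexation would violate Principle B.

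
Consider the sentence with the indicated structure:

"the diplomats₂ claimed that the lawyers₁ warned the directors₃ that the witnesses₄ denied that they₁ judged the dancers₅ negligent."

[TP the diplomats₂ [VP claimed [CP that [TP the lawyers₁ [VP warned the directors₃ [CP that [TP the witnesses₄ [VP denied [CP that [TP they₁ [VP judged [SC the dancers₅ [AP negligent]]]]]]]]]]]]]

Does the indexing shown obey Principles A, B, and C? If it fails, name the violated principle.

grammatical

The two coindexed NPs are *the lawyers₁* and *they₁*.
*they₁* is a pronoun; nothing c-commands it within its binding domain (the embedded TP.), so Principle B holds trivially.
*the lawyers₁* is an R-expression; *they₁* does not c-command it, and no other NP shares its index, so Principle C is satisfied.
All principles are respected.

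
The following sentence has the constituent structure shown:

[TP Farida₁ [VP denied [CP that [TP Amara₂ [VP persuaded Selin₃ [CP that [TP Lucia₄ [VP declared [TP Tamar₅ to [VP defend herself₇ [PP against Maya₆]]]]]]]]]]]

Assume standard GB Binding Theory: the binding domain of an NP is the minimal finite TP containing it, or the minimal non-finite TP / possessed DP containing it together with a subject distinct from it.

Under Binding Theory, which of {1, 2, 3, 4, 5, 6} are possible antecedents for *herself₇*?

*herself* is an anaphor, so Principle A applies: it must be bound in its binding domain.
Binding domain of *herself₇*: the embedded TP, whose subject is Tamar₅.
*Farida₁* c-commands the anaphor but is outside its binding domain → cannot satisfy Principle A.
*Amara₂* c-commands the anaphor but is outside its binding domain → cannot satisfy Principle A.
*Selin₃* c-commands the anaphor but is outside its binding domain → cannot satisfy Principle A.
*Lucia₄* c-commands the anaphor but is outside its binding domain → cannot satisfy Principle A.
*Tamar₅* c-commands the anaphor within its binding domain → licit binder.
*Maya₆* does not c-command the anaphor → cannot bind it.

{5}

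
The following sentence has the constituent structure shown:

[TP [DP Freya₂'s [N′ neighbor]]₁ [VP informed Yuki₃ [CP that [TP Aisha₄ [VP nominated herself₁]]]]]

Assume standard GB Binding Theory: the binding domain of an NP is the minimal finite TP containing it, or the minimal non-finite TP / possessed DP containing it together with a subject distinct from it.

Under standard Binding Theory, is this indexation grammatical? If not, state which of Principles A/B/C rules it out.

The two coindexed NPs are *[Freya₂'s neighbor]₁* and *herself₁*.
*herself₁* is an anaphor. Principle A requires it to be bound within its binding domain — the embedded TP, whose subject is Aisha₄.
Within that domain it is c-commanded by *Aisha₄*, which does not share its index.
*[Freya₂'s neighbor]₁* does c-command the anaphor, but from outside its binding domain.
The anaphor is unbound in its domain → Principle A violation.

Principle A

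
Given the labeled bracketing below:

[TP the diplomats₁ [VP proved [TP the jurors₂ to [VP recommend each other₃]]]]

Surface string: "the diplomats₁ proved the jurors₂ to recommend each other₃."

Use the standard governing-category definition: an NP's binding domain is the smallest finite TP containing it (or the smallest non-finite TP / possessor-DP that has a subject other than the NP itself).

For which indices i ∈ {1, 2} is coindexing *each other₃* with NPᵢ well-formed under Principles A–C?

{2}

*each other* is an anaphor, so Principle A applies: it must be bound in its binding domain.
Binding domain of *each other₃*: the embedded TP, whose subject is the jurors₂.
*the diplomats₁* c-commands the anaphor but is outside its binding domain → cannot satisfy Principle A.
*the jurors₂* c-commands the anaphor within its binding domain → licit binder.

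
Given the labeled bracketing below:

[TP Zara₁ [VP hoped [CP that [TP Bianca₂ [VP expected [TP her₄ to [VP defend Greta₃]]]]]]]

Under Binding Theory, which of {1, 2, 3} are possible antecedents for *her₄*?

{1}

*her* is a pronoun, so Principle B applies: it must be free in its binding domain.
Binding domain of *her₄*: the embedded TP, whose subject is Bianca₂.
*Zara₁* c-commands the pronoun but from outside its binding domain, and is not c-commanded by it → coindexation permitted.
*Bianca₂* c-commands the pronoun within its binding domain → coindexation would violate Principle B.
*Greta₃*: the pronoun c-commands this R-expression → coindexation would violate Principle C on *Greta₃*.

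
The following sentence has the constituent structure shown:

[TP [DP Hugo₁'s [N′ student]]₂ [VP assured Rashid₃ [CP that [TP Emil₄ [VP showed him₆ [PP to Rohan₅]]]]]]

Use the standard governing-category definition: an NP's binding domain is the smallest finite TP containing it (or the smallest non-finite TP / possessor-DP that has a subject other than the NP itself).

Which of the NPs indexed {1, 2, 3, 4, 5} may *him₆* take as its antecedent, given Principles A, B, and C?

{1, 2, 3}

*him* is a pronoun, so Principle B applies: it must be free in its binding domain.
Binding domain of *him₆*: the embedded TP, whose subject is Emil₄.
*Hugo₁* and the pronoun do not c-command one another → neither Principle B nor Principle C is at stake; coindexation permitted.
*[Hugo₁'s student]₂* c-commands the pronoun but from outside its binding domain, and is not c-commanded by it → coindexation permitted.
*Rashid₃* c-commands the pronoun but from outside its binding domain, and is not c-commanded by it → coindexation permitted.
*Emil₄* c-commands the pronoun within its binding domain → coindexation would violate Principle B.
*Rohan₅*: the pronoun c-commands this R-expression → coindexation would violate Principle C on *Rohan₅*.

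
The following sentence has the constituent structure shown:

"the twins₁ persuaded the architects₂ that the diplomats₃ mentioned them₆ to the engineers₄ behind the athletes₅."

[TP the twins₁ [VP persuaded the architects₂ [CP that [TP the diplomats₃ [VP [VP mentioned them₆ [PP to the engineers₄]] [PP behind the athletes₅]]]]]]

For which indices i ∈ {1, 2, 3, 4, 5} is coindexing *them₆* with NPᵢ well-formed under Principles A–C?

*them* is a pronoun, so Principle B applies: it must be free in its binding domain.
Binding domain of *them₆*: the embedded TP, whose subject is the diplomats₃.
*the twins₁* c-commands the pronoun but from outside its binding domain, and is not c-commanded by it → coindexation permitted.
*the architects₂* c-commands the pronoun but from outside its binding domain, and is not c-commanded by it → coindexation permitted.
*the diplomats₃* c-commands the pronoun within its binding domain → coindexation would violate Principle B.
*the engineers₄*: the pronoun c-commands this R-expression → coindexation would violate Principle C on *the engineers₄*.
*the athletes₅* and the pronoun do not c-command one another → neither Principle B nor Principle C is at stake; coindexation permitted.

{1, 2, 5}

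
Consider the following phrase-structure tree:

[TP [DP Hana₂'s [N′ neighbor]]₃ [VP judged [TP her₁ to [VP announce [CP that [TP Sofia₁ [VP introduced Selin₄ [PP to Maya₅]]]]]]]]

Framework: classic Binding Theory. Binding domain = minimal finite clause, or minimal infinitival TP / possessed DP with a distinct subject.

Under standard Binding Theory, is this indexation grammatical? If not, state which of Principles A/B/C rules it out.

The two coindexed NPs are *her₁* and *Sofia₁*.
*Sofia₁* is an R-expression. Principle C requires it to be free everywhere.
*her₁* c-commands it and carries the same index.
The R-expression is bound → Principle C violation.

Principle C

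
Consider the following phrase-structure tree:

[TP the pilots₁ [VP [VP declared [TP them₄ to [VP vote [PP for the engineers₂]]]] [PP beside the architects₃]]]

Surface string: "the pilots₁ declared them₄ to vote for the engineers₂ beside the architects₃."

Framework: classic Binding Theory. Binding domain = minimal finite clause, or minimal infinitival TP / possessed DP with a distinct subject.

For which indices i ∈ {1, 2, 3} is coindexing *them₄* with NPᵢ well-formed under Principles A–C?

{3}

*them* is a pronoun, so Principle B applies: it must be free in its binding domain.
Binding domain of *them₄*: the matrix TP, whose subject is the pilots₁.
*the pilots₁* c-commands the pronoun within its binding domain → coindexation would violate Principle B.
*the engineers₂*: the pronoun c-commands this R-expression → coindexation would violate Principle C on *the engineers₂*.
*the architects₃* and the pronoun do not c-command one another → neither Principle B nor Principle C is at stake; coindexation permitted.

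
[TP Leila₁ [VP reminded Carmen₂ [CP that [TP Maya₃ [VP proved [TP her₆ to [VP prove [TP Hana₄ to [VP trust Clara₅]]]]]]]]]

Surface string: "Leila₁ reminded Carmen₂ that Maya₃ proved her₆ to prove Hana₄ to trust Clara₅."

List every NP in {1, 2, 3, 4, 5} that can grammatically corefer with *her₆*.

*her* is a pronoun, so Principle B applies: it must be free in its binding domain.
Binding domain of *her₆*: the embedded TP, whose subject is Maya₃.
*Leila₁* c-commands the pronoun but from outside its binding domain, and is not c-commanded by it → coindexation permitted.
*Carmen₂* c-commands the pronoun but from outside its binding domain, and is not c-commanded by it → coindexation permitted.
*Maya₃* c-commands the pronoun within its binding domain → coindexation would violate Principle B.
*Hana₄*: the pronoun c-commands this R-expression → coindexation would violate Principle C on *Hana₄*.
*Clara₅*: the pronoun c-commands this R-expression → coindexation would violate Principle C on *Clara₅*.

{1, 2}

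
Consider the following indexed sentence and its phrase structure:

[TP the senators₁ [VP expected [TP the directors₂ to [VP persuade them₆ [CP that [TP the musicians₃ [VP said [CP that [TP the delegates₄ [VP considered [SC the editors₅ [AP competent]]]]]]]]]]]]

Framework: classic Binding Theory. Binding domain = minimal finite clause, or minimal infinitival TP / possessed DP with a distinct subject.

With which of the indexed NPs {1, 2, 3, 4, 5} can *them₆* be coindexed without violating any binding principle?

*them* is a pronoun, so Principle B applies: it must be free in its binding domain.
Binding domain of *them₆*: the embedded TP, whose subject is the directors₂.
*the senators₁* c-commands the pronoun but from outside its binding domain, and is not c-commanded by it → coindexation permitted.
*the directors₂* c-commands the pronoun within its binding domain → coindexation would violate Principle B.
*the musicians₃*: the pronoun c-commands this R-expression → coindexation would violate Principle C on *the musicians₃*.
*the delegates₄*: the pronoun c-commands this R-expression → coindexation would violate Principle C on *the delegates₄*.
*the editors₅*: the pronoun c-commands this R-expression → coindexation would violate Principle C on *the editors₅*.

{1}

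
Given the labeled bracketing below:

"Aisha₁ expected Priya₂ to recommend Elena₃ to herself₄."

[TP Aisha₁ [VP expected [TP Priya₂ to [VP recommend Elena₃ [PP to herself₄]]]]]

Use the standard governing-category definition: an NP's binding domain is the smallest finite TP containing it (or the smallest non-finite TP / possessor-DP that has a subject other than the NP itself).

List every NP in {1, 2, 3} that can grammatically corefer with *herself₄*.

*herself* is an anaphor, so Principle A applies: it must be bound in its binding domain.
Binding domain of *herself₄*: the embedded TP, whose subject is Priya₂.
*Aisha₁* c-commands the anaphor but is outside its binding domain → cannot satisfy Principle A.
*Priya₂* c-commands the anaphor within its binding domain → licit binder.
*Elena₃* c-commands the anaphor within its binding domain → licit binder.

{2, 3}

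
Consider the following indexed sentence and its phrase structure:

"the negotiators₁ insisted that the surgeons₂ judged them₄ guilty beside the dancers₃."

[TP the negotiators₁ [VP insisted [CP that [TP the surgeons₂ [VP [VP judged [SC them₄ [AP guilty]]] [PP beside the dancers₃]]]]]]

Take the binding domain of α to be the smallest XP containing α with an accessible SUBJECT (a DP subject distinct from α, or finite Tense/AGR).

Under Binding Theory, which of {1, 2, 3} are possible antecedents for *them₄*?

*them* is a pronoun, so Principle B applies: it must be free in its binding domain.
Binding domain of *them₄*: the embedded TP, whose subject is the surgeons₂.
*the negotiators₁* c-commands the pronoun but from outside its binding domain, and is not c-commanded by it → coindexation permitted.
*the surgeons₂* c-commands the pronoun within its binding domain → coindexation would violate Principle B.
*the dancers₃* and the pronoun do not c-command one another → neither Principle B nor Principle C is at stake; coindexation permitted.

{1, 3}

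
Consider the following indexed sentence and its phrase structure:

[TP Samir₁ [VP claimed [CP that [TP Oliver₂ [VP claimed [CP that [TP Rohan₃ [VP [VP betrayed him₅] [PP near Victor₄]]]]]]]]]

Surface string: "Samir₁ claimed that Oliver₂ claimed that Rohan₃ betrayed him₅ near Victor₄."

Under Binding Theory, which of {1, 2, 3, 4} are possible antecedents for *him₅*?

*him* is a pronoun, so Principle B applies: it must be free in its binding domain.
Binding domain of *him₅*: the embedded TP, whose subject is Rohan₃.
*Samir₁* c-commands the pronoun but from outside its binding domain, and is not c-commanded by it → coindexation permitted.
*Oliver₂* c-commands the pronoun but from outside its binding domain, and is not c-commanded by it → coindexation permitted.
*Rohan₃* c-commands the pronoun within its binding domain → coindexation would violate Principle B.
*Victor₄* and the pronoun do not c-command one another → neither Principle B nor Principle C is at stake; coindexation permitted.

{1, 2, 4}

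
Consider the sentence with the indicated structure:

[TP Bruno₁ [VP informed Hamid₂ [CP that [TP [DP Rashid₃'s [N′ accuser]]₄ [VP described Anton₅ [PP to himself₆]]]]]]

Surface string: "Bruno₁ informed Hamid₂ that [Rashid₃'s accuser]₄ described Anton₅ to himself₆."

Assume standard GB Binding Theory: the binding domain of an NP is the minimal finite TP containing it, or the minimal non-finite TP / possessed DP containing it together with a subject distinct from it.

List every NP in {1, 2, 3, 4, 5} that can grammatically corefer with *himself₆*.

*himself* is an anaphor, so Principle A applies: it must be bound in its binding domain.
Binding domain of *himself₆*: the embedded TP, whose subject is [Rashid₃'s accuser]₄.
*Bruno₁* c-commands the anaphor but is outside its binding domain → cannot satisfy Principle A.
*Hamid₂* c-commands the anaphor but is outside its binding domain → cannot satisfy Principle A.
*Rashid₃* does not c-command the anaphor → cannot bind it.
*[Rashid₃'s accuser]₄* c-commands the anaphor within its binding domain → licit binder.
*Anton₅* c-commands the anaphor within its binding domain → licit binder.

{4, 5}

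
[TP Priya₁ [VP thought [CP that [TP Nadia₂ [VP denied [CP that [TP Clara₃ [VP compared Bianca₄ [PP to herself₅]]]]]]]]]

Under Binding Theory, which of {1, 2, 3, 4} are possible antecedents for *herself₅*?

{3, 4}

*herself* is an anaphor, so Principle A applies: it must be bound in its binding domain.
Binding domain of *herself₅*: the embedded TP, whose subject is Clara₃.
*Priya₁* c-commands the anaphor but is outside its binding domain → cannot satisfy Principle A.
*Nadia₂* c-commands the anaphor but is outside its binding domain → cannot satisfy Principle A.
*Clara₃* c-commands the anaphor within its binding domain → licit binder.
*Bianca₄* c-commands the anaphor within its binding domain → licit binder.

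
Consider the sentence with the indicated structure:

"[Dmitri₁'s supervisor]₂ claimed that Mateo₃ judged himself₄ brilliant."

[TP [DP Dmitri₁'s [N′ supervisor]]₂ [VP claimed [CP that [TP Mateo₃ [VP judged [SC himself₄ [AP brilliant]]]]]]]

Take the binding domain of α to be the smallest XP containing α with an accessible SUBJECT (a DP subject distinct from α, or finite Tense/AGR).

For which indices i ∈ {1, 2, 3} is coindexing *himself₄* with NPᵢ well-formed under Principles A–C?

{3}

*himself* is an anaphor, so Principle A applies: it must be bound in its binding domain.
Binding domain of *himself₄*: the embedded TP, whose subject is Mateo₃.
*Dmitri₁* does not c-command the anaphor → cannot bind it.
*[Dmitri₁'s supervisor]₂* c-commands the anaphor but is outside its binding domain → cannot satisfy Principle A.
*Mateo₃* c-commands the anaphor within its binding domain → licit binder.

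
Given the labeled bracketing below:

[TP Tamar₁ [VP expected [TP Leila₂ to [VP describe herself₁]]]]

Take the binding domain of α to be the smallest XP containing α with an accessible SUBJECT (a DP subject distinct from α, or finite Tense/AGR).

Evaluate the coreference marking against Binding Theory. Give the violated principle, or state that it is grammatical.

Principle A

The two coindexed NPs are *Tamar₁* and *herself₁*.
*herself₁* is an anaphor. Principle A requires it to be bound within its binding domain — the embedded TP, whose subject is Leila₂.
Within that domain it is c-commanded by *Leila₂*, which does not share its index.
*Tamar₁* does c-command the anaphor, but from outside its binding domain.
The anaphor is unbound in its domain → Principle A violation.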